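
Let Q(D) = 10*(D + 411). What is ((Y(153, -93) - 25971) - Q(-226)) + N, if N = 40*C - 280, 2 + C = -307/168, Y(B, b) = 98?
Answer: -591278/21 ≈ -28156.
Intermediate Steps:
C = -643/168 (C = -2 - 307/168 = -643/168 ≈ -3.8274)
Q(D) = 4110 + 10*D (Q(D) = 10*(411 + D) = 4110 + 10*D)
N = -9095/21 (N = 40*(-643/168) - 280 = -3215/21 - 280 = -9095/21 ≈ -433.10)
((Y(153, -93) - 25971) - Q(-226)) + N = ((98 - 25971) - (4110 + 10*(-226))) - 9095/21 = (-25873 - (4110 - 2260)) - 9095/21 = (-25873 - 1*1850) - 9095/21 = (-25873 - 1850) - 9095/21 = -27723 - 9095/21 = -591278/21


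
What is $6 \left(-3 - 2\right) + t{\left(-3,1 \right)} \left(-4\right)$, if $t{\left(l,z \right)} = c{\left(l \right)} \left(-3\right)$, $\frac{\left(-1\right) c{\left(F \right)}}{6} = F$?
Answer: $186$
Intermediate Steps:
$c{\left(F \right)} = - 6 F$
$t{\left(l,z \right)} = 18 l$ ($t{\left(l,z \right)} = - 6 l \left(-3\right) = 18 l$)
$6 \left(-3 - 2\right) + t{\left(-3,1 \right)} \left(-4\right) = 6 \left(-3 - 2\right) + 18 \left(-3\right) \left(-4\right) = 6 \left(-5\right) - -216 = -30 + 216 = 186$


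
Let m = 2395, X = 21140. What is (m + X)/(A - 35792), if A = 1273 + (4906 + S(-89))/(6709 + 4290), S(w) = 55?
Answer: -51772293/75933904 ≈ -0.68181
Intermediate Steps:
A = 14006688/10999 (A = 1273 + (4906 + 55)/(6709 + 4290) = 1273 + 4961/10999 = 14006688/10999 ≈ 1273.5)
(m + X)/(A - 35792) = (2395 + 21140)/(14006688/10999 - 35792) = 23535/(-379669520/10999) = 23535*(-10999/379669520) = -51772293/75933904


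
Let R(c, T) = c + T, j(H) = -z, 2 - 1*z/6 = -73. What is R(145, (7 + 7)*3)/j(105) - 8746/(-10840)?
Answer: 95431/243900 ≈ 0.39127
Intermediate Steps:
z = 450 (z = 12 - 6*(-73) = 12 + 438 = 450)
j(H) = -450 (j(H) = -1*450 = -450)
R(c, T) = T + c
R(145, (7 + 7)*3)/j(105) - 8746/(-10840) = ((7 + 7)*3 + 145)/(-450) - 8746/(-10840) = (14*3 + 145)*(-1/450) - 8746*(-1/10840) = (42 + 145)*(-1/450) + 4373/5420 = 187*(-1/450) + 4373/5420 = -187/450 + 4373/5420 = 95431/243900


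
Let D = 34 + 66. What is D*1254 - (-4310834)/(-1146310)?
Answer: 6533771053/52105 ≈ 1.2540e+5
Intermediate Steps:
D = 100
D*1254 - (-4310834)/(-1146310) = 100*1254 - (-4310834)/(-1146310) = 125400 - (-4310834)*(-1)/1146310 = 125400 - 1*195947/52105 = 125400 - 195947/52105 = 6533771053/52105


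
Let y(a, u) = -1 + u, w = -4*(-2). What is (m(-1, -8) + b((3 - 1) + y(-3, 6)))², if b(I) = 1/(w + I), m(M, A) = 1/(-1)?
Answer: 196/225 ≈ 0.87111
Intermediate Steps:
w = 8
m(M, A) = -1
b(I) = 1/(8 + I)
(m(-1, -8) + b((3 - 1) + y(-3, 6)))² = (-1 + 1/(8 + ((3 - 1) + (-1 + 6))))² = (-1 + 1/(8 + (2 + 5)))² = (-1 + 1/(8 + 7))² = (-1 + 1/15)² = (-14/15)² = 196/225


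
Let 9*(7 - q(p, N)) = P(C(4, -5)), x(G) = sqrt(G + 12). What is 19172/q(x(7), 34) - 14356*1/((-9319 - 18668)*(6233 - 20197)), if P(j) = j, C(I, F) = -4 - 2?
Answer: 5619463636825/2247160191 ≈ 2500.7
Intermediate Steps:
C(I, F) = -6
x(G) = sqrt(12 + G)
q(p, N) = 23/3 (q(p, N) = 7 - 1/9*(-6) = 7 + 2/3 = 23/3)
19172/q(x(7), 34) - 14356*1/((-9319 - 18668)*(6233 - 20197)) = 19172/(23/3) - 14356*1/((-9319 - 18668)*(6233 - 20197)) = 19172*(3/23) - 14356/((-27987*(-13964))) = 57516/23 - 14356/390810468 = 57516/23 - 14356*1/390810468 = 57516/23 - 3589/97702617 = 5619463636825/2247160191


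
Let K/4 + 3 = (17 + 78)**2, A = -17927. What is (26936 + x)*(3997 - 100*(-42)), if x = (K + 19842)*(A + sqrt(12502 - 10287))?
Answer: -8218559536278 + 458458210*sqrt(2215) ≈ -8.1970e+12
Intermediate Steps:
K = 36088 (K = -12 + 4*(17 + 78)**2 = -12 + 4*95**2 = -12 + 4*9025 = -12 + 36100 = 36088)
x = -1002657110 + 55930*sqrt(2215) (x = (36088 + 19842)*(-17927 + sqrt(12502 - 10287)) = 55930*(-17927 + sqrt(2215)) = -1002657110 + 55930*sqrt(2215) ≈ -1.0000e+9)
(26936 + x)*(3997 - 100*(-42)) = (26936 + (-1002657110 + 55930*sqrt(2215)))*(3997 - 100*(-42)) = (-1002630174 + 55930*sqrt(2215))*(3997 + 4200) = (-1002630174 + 55930*sqrt(2215))*8197 = -8218559536278 + 458458210*sqrt(2215)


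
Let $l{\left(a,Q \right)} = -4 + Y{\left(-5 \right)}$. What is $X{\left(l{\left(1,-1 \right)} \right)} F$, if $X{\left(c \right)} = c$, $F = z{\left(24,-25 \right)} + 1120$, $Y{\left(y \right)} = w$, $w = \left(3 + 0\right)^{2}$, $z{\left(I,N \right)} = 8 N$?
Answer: $4600$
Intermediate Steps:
$w = 9$ ($w = 3^{2} = 9$)
$Y{\left(y \right)} = 9$
$l{\left(a,Q \right)} = 5$ ($l{\left(a,Q \right)} = -4 + 9 = 5$)
$F = 920$ ($F = 8 \left(-25\right) + 1120 = -200 + 1120 = 920$)
$X{\left(l{\left(1,-1 \right)} \right)} F = 5 \cdot 920 = 4600$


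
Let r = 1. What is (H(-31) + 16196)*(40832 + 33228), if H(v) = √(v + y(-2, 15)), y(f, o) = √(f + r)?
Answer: 1199475760 + 74060*√(-31 + I) ≈ 1.1995e+9 + 4.124e+5*I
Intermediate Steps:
y(f, o) = √(1 + f) (y(f, o) = √(f + 1) = √(1 + f))
H(v) = √(I + v) (H(v) = √(v + √(1 - 2)) = √(v + √(-1)) = √(v + I) = √(I + v))
(H(-31) + 16196)*(40832 + 33228) = (√(I - 31) + 16196)*(40832 + 33228) = (√(-31 + I) + 16196)*74060 = (16196 + √(-31 + I))*74060 = 1199475760 + 74060*√(-31 + I)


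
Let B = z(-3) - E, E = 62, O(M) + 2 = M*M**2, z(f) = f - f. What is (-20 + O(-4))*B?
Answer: 5332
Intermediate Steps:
z(f) = 0
O(M) = -2 + M**3 (O(M) = -2 + M*M**2 = -2 + M**3)
B = -62 (B = 0 - 1*62 = 0 - 62 = -62)
(-20 + O(-4))*B = (-20 + (-2 + (-4)**3))*(-62) = (-20 + (-2 - 64))*(-62) = (-20 - 66)*(-62) = -86*(-62) = 5332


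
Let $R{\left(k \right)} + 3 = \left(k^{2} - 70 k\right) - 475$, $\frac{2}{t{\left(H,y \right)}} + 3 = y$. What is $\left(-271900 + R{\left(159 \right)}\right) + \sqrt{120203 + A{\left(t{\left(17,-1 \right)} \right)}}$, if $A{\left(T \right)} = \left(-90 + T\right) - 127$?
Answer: $-258227 + \frac{\sqrt{479942}}{2} \approx -2.5788 \cdot 10^{5}$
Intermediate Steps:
$t{\left(H,y \right)} = \frac{2}{-3 + y}$
$A{\left(T \right)} = -217 + T$
$R{\left(k \right)} = -478 + k^{2} - 70 k$ ($R{\left(k \right)} = -3 - \left(475 - k^{2} + 70 k\right) = -478 + k^{2} - 70 k$)
$\left(-271900 + R{\left(159 \right)}\right) + \sqrt{120203 + A{\left(t{\left(17,-1 \right)} \right)}} = \left(-271900 - \left(11608 - 25281\right)\right) + \sqrt{120203 - \left(217 - \frac{2}{-3 - 1}\right)} = \left(-271900 - -13673\right) + \sqrt{120203 - \left(217 - \frac{2}{-4}\right)} = \left(-271900 + 13673\right) + \sqrt{120203 + \left(-217 + 2 \left(- \frac{1}{4}\right)\right)} = -258227 + \sqrt{120203 - \frac{435}{2}} = -258227 + \sqrt{\frac{239971}{2}} = -258227 + \frac{\sqrt{479942}}{2}$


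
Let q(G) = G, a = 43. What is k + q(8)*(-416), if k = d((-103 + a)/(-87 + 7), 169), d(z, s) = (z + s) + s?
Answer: -11957/4 ≈ -2989.3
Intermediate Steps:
d(z, s) = z + 2*s (d(z, s) = (s + z) + s = z + 2*s)
k = 1355/4 (k = (-103 + 43)/(-87 + 7) + 2*169 = -60/(-80) + 338 = -60*(-1/80) + 338 = 3/4 + 338 = 1355/4 ≈ 338.75)
k + q(8)*(-416) = 1355/4 + 8*(-416) = 1355/4 - 3328 = -11957/4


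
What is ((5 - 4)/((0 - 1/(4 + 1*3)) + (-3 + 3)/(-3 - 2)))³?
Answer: -343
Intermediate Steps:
((5 - 4)/((0 - 1/(4 + 1*3)) + (-3 + 3)/(-3 - 2)))³ = (1/((0 - 1/(4 + 3)) + 0/(-5)))³ = (1/((0 - 1/7) + 0*(-⅕)))³ = (1/((0 - 1*⅐) + 0))³ = (1/((0 - ⅐) + 0))³ = (1/(-⅐ + 0))³ = (1/(-⅐))³ = (1*(-7))³ = (-7)³ = -343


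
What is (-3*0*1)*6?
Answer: 0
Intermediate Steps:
(-3*0*1)*6 = (0*1)*6 = 0*6 = 0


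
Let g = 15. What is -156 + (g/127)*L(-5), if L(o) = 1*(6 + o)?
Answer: -19797/127 ≈ -155.88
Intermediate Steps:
L(o) = 6 + o
-156 + (g/127)*L(-5) = -156 + (15/127)*(6 - 5) = -156 + (15*(1/127))*1 = -156 + (15/127)*1 = -156 + 15/127 = -19797/127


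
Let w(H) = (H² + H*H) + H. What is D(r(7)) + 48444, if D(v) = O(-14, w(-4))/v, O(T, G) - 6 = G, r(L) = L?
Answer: 339142/7 ≈ 48449.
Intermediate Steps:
w(H) = H + 2*H² (w(H) = (H² + H²) + H = 2*H² + H = H + 2*H²)
O(T, G) = 6 + G
D(v) = 34/v (D(v) = (6 - 4*(1 + 2*(-4)))/v = (6 - 4*(1 - 8))/v = (6 - 4*(-7))/v = (6 + 28)/v = 34/v)
D(r(7)) + 48444 = 34/7 + 48444 = 339142/7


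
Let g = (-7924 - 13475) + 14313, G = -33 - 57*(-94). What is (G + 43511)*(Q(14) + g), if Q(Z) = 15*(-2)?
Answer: -347516976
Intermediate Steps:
G = 5325 (G = -33 + 5358 = 5325)
g = -7086 (g = -21399 + 14313 = -7086)
Q(Z) = -30
(G + 43511)*(Q(14) + g) = (5325 + 43511)*(-30 - 7086) = 48836*(-7116) = -347516976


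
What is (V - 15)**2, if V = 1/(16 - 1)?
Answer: 50176/225 ≈ 223.00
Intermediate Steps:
V = 1/15 ≈ 0.066667
(V - 15)**2 = (1/15 - 15)**2 = (-224/15)**2 = 50176/225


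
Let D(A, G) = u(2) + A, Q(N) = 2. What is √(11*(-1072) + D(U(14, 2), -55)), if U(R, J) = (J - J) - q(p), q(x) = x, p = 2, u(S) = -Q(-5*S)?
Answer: 2*I*√2949 ≈ 108.61*I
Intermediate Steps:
u(S) = -2 (u(S) = -1*2 = -2)
U(R, J) = -2 (U(R, J) = (J - J) - 1*2 = 0 - 2 = -2)
D(A, G) = -2 + A
√(11*(-1072) + D(U(14, 2), -55)) = √(11*(-1072) + (-2 - 2)) = √(-11792 - 4) = √(-11796) = 2*I*√2949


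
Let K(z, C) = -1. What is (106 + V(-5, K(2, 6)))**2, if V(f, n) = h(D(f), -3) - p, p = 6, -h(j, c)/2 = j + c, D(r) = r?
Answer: 13456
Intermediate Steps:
h(j, c) = -2*c - 2*j (h(j, c) = -2*(j + c) = -2*(c + j) = -2*c - 2*j)
V(f, n) = -2*f (V(f, n) = (-2*(-3) - 2*f) - 1*6 = (6 - 2*f) - 6 = -2*f)
(106 + V(-5, K(2, 6)))**2 = (106 - 2*(-5))**2 = (106 + 10)**2 = 116**2 = 13456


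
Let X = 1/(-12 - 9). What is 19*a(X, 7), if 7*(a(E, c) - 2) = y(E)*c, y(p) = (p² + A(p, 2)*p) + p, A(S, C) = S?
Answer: 16397/441 ≈ 37.181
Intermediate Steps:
y(p) = p + 2*p² (y(p) = (p² + p*p) + p = (p² + p²) + p = 2*p² + p = p + 2*p²)
X = -1/21 (X = 1/(-21) = -1/21 ≈ -0.047619)
a(E, c) = 2 + E*c*(1 + 2*E)/7 (a(E, c) = 2 + ((E*(1 + 2*E))*c)/7 = 2 + (E*c*(1 + 2*E))/7 = 2 + E*c*(1 + 2*E)/7)
19*a(X, 7) = 19*(2 + (⅐)*(-1/21)*7*(1 + 2*(-1/21))) = 19*(2 + (⅐)*(-1/21)*7*(1 - 2/21)) = 19*(2 + (⅐)*(-1/21)*7*(19/21)) = 19*(2 - 19/441) = 19*(863/441) = 16397/441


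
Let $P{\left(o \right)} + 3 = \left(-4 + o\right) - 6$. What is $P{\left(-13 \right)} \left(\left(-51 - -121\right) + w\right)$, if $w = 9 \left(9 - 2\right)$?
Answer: $-3458$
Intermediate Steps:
$P{\left(o \right)} = -13 + o$ ($P{\left(o \right)} = -3 + \left(\left(-4 + o\right) - 6\right) = -3 + \left(-10 + o\right) = -13 + o$)
$w = 63$ ($w = 9 \cdot 7 = 63$)
$P{\left(-13 \right)} \left(\left(-51 - -121\right) + w\right) = \left(-13 - 13\right) \left(\left(-51 - -121\right) + 63\right) = - 26 \left(\left(-51 + 121\right) + 63\right) = - 26 \left(70 + 63\right) = \left(-26\right) 133 = -3458$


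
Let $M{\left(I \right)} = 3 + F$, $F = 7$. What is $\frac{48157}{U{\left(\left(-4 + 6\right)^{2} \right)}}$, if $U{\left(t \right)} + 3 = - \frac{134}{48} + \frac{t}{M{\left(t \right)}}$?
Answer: $- \frac{5778840}{647} \approx -8931.8$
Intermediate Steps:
$M{\left(I \right)} = 10$ ($M{\left(I \right)} = 3 + 7 = 10$)
$U{\left(t \right)} = - \frac{139}{24} + \frac{t}{10}$ ($U{\left(t \right)} = -3 + \left(- \frac{134}{48} + \frac{t}{10}\right) = -3 + \left(\left(-134\right) \frac{1}{48} + t \frac{1}{10}\right) = -3 + \left(- \frac{67}{24} + \frac{t}{10}\right) = - \frac{139}{24} + \frac{t}{10}$)
$\frac{48157}{U{\left(\left(-4 + 6\right)^{2} \right)}} = \frac{48157}{- \frac{139}{24} + \frac{\left(-4 + 6\right)^{2}}{10}} = \frac{48157}{- \frac{139}{24} + \frac{2^{2}}{10}} = \frac{48157}{- \frac{139}{24} + \frac{1}{10} \cdot 4} = \frac{48157}{- \frac{139}{24} + \frac{2}{5}} = \frac{48157}{- \frac{647}{120}} = 48157 \left(- \frac{120}{647}\right) = - \frac{5778840}{647}$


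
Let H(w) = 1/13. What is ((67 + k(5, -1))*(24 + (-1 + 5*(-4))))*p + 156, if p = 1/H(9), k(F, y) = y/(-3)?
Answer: 2782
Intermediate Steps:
H(w) = 1/13
k(F, y) = -y/3 (k(F, y) = y*(-⅓) = -y/3)
p = 13 (p = 1/(1/13) = 13)
((67 + k(5, -1))*(24 + (-1 + 5*(-4))))*p + 156 = ((67 - ⅓*(-1))*(24 + (-1 + 5*(-4))))*13 + 156 = ((67 + ⅓)*(24 + (-1 - 20)))*13 + 156 = (202*(24 - 21)/3)*13 + 156 = ((202/3)*3)*13 + 156 = 202*13 + 156 = 2626 + 156 = 2782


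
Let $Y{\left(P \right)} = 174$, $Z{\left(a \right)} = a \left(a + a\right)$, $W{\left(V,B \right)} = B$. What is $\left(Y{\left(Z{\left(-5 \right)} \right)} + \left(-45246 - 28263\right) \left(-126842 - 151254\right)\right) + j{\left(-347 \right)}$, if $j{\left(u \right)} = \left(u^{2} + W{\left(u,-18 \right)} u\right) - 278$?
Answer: $20442685415$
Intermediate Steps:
$Z{\left(a \right)} = 2 a^{2}$ ($Z{\left(a \right)} = a 2 a = 2 a^{2}$)
$j{\left(u \right)} = -278 + u^{2} - 18 u$ ($j{\left(u \right)} = \left(u^{2} - 18 u\right) - 278 = -278 + u^{2} - 18 u$)
$\left(Y{\left(Z{\left(-5 \right)} \right)} + \left(-45246 - 28263\right) \left(-126842 - 151254\right)\right) + j{\left(-347 \right)} = \left(174 + \left(-45246 - 28263\right) \left(-126842 - 151254\right)\right) - \left(-5968 - 120409\right) = \left(174 - -20442558864\right) + \left(-278 + 120409 + 6246\right) = \left(174 + 20442558864\right) + 126377 = 20442559038 + 126377 = 20442685415$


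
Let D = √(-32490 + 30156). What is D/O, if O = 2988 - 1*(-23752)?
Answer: I*√2334/26740 ≈ 0.0018067*I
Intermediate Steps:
D = I*√2334 (D = √(-2334) = I*√2334 ≈ 48.311*I)
O = 26740 (O = 2988 + 23752 = 26740)
D/O = (I*√2334)/26740 = (I*√2334)*(1/26740) = I*√2334/26740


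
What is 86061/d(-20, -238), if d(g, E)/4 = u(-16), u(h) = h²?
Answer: 86061/1024 ≈ 84.044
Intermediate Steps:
d(g, E) = 1024 (d(g, E) = 4*(-16)² = 4*256 = 1024)
86061/d(-20, -238) = 86061/1024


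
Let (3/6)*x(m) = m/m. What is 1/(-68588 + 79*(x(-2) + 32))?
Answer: -1/65902 ≈ -1.5174e-5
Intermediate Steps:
x(m) = 2 (x(m) = 2*(m/m) = 2*1 = 2)
1/(-68588 + 79*(x(-2) + 32)) = 1/(-68588 + 79*(2 + 32)) = 1/(-68588 + 79*34) = 1/(-68588 + 2686) = 1/(-65902) = -1/65902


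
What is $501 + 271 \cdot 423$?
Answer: $115134$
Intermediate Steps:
$501 + 271 \cdot 423 = 501 + 114633 = 115134$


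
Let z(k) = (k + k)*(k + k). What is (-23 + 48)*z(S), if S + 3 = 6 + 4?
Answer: 4900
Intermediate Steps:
S = 7 (S = -3 + (6 + 4) = -3 + 10 = 7)
z(k) = 4*k² (z(k) = (2*k)*(2*k) = 4*k²)
(-23 + 48)*z(S) = (-23 + 48)*(4*7²) = 25*(4*49) = 25*196 = 4900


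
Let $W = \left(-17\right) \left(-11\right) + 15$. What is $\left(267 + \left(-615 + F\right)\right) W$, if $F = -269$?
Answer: $-124634$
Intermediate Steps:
$W = 202$ ($W = 187 + 15 = 202$)
$\left(267 + \left(-615 + F\right)\right) W = \left(267 - 884\right) 202 = \left(-617\right) 202 = -124634$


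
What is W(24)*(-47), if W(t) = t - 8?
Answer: -752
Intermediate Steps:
W(t) = -8 + t
W(24)*(-47) = (-8 + 24)*(-47) = 16*(-47) = -752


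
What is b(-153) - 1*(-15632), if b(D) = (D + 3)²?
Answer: 38132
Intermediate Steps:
b(D) = (3 + D)²
b(-153) - 1*(-15632) = (3 - 153)² - 1*(-15632) = (-150)² + 15632 = 22500 + 15632 = 38132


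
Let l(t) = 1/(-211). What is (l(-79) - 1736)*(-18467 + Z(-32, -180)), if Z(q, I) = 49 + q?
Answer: 6758179650/211 ≈ 3.2029e+7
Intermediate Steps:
l(t) = -1/211
(l(-79) - 1736)*(-18467 + Z(-32, -180)) = (-1/211 - 1736)*(-18467 + (49 - 32)) = -366297*(-18467 + 17)/211 = -366297/211*(-18450) = 6758179650/211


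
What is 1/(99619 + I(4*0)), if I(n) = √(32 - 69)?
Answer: 99619/9923945198 - I*√37/9923945198 ≈ 1.0038e-5 - 6.1294e-10*I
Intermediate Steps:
I(n) = I*√37 (I(n) = √(-37) = I*√37)
1/(99619 + I(4*0)) = 1/(99619 + I*√37)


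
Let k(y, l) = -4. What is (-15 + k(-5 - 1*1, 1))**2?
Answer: 361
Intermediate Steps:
(-15 + k(-5 - 1*1, 1))**2 = (-15 - 4)**2 = (-19)**2 = 361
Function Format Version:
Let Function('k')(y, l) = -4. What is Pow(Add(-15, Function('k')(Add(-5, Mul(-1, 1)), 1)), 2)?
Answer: 361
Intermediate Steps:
Pow(Add(-15, Function('k')(Add(-5, Mul(-1, 1)), 1)), 2) = Pow(Add(-15, -4), 2) = Pow(-19, 2) = 361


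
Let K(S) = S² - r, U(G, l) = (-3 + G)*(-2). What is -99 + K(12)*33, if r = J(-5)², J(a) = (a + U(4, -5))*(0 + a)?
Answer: -35772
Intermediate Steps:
U(G, l) = 6 - 2*G
J(a) = a*(-2 + a) (J(a) = (a + (6 - 2*4))*(0 + a) = (a + (6 - 8))*a = (a - 2)*a = (-2 + a)*a = a*(-2 + a))
r = 1225 (r = (-5*(-2 - 5))² = (-5*(-7))² = 35² = 1225)
K(S) = -1225 + S² (K(S) = S² - 1*1225 = S² - 1225 = -1225 + S²)
-99 + K(12)*33 = -99 + (-1225 + 12²)*33 = -99 + (-1225 + 144)*33 = -99 - 1081*33 = -99 - 35673 = -35772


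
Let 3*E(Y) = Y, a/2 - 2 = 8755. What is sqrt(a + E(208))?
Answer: 5*sqrt(6330)/3 ≈ 132.60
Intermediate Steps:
a = 17514 (a = 4 + 2*8755 = 4 + 17510 = 17514)
E(Y) = Y/3
sqrt(a + E(208)) = sqrt(17514 + (1/3)*208) = sqrt(17514 + 208/3) = sqrt(52750/3) = 5*sqrt(6330)/3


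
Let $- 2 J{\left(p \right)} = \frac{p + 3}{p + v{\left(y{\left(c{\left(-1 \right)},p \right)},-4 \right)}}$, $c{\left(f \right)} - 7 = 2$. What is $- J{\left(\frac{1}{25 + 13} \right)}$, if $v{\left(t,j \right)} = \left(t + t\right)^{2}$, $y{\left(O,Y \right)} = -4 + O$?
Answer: $\frac{115}{7602} \approx 0.015128$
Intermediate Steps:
$c{\left(f \right)} = 9$ ($c{\left(f \right)} = 7 + 2 = 9$)
$v{\left(t,j \right)} = 4 t^{2}$ ($v{\left(t,j \right)} = \left(2 t\right)^{2} = 4 t^{2}$)
$J{\left(p \right)} = - \frac{3 + p}{2 \left(100 + p\right)}$ ($J{\left(p \right)} = - \frac{\left(p + 3\right) \frac{1}{p + 4 \left(-4 + 9\right)^{2}}}{2} = - \frac{\left(3 + p\right) \frac{1}{p + 4 \cdot 5^{2}}}{2} = - \frac{\left(3 + p\right) \frac{1}{p + 4 \cdot 25}}{2} = - \frac{\left(3 + p\right) \frac{1}{p + 100}}{2} = - \frac{\left(3 + p\right) \frac{1}{100 + p}}{2} = - \frac{\frac{1}{100 + p} \left(3 + p\right)}{2} = - \frac{3 + p}{2 \left(100 + p\right)}$)
$- J{\left(\frac{1}{25 + 13} \right)} = - \frac{-3 - \frac{1}{25 + 13}}{2 \left(100 + \frac{1}{25 + 13}\right)} = - \frac{-3 - \frac{1}{38}}{2 \left(100 + \frac{1}{38}\right)} = - \frac{-3 - \frac{1}{38}}{2 \cdot \frac{3801}{38}} = - \frac{38 \left(-115\right)}{2 \cdot 3801 \cdot 38} = \left(-1\right) \left(- \frac{115}{7602}\right) = \frac{115}{7602}$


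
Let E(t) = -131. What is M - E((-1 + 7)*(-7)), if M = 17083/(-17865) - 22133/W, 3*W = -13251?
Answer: 10657121789/78909705 ≈ 135.05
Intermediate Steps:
W = -4417 (W = (⅓)*(-13251) = -4417)
M = 319950434/78909705 (M = 17083/(-17865) - 22133/(-4417) = 17083*(-1/17865) - 22133*(-1/4417) = -17083/17865 + 22133/4417 = 319950434/78909705 ≈ 4.0546)
M - E((-1 + 7)*(-7)) = 319950434/78909705 - 1*(-131) = 319950434/78909705 + 131 = 10657121789/78909705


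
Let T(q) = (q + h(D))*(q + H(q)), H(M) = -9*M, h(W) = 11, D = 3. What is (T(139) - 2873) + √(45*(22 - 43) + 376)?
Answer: -169673 + I*√569 ≈ -1.6967e+5 + 23.854*I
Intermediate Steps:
T(q) = -8*q*(11 + q) (T(q) = (q + 11)*(q - 9*q) = (11 + q)*(-8*q) = -8*q*(11 + q))
(T(139) - 2873) + √(45*(22 - 43) + 376) = (8*139*(-11 - 1*139) - 2873) + √(45*(22 - 43) + 376) = (8*139*(-11 - 139) - 2873) + √(45*(-21) + 376) = (8*139*(-150) - 2873) + √(-945 + 376) = (-166800 - 2873) + √(-569) = -169673 + I*√569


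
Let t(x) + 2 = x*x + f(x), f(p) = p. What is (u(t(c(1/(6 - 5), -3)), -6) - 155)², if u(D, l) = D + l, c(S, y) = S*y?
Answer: 24649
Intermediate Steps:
t(x) = -2 + x + x² (t(x) = -2 + (x*x + x) = -2 + (x² + x) = -2 + (x + x²) = -2 + x + x²)
(u(t(c(1/(6 - 5), -3)), -6) - 155)² = (((-2 - 3/(6 - 5) + (-3/(6 - 5))²) - 6) - 155)² = (((-2 - 3/1 + (-3/1)²) - 6) - 155)² = (((-2 + 1*(-3) + (1*(-3))²) - 6) - 155)² = (((-2 - 3 + (-3)²) - 6) - 155)² = (((-2 - 3 + 9) - 6) - 155)² = ((4 - 6) - 155)² = (-2 - 155)² = (-157)² = 24649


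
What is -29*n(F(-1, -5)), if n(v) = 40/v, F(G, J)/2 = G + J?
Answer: 290/3 ≈ 96.667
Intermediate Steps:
F(G, J) = 2*G + 2*J (F(G, J) = 2*(G + J) = 2*G + 2*J)
-29*n(F(-1, -5)) = -1160/(2*(-1) + 2*(-5)) = -1160/(-2 - 10) = -1160/(-12) = -1160*(-1)/12 = -29*(-10/3) = 290/3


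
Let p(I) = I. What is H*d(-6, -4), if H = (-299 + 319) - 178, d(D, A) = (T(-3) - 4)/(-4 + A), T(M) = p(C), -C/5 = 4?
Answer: -474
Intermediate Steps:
C = -20 (C = -5*4 = -20)
T(M) = -20
d(D, A) = -24/(-4 + A) (d(D, A) = (-20 - 4)/(-4 + A) = -24/(-4 + A))
H = -158 (H = 20 - 178 = -158)
H*d(-6, -4) = -(-3792)/(-4 - 4) = -(-3792)/(-8) = -(-3792)*(-1)/8 = -158*3 = -474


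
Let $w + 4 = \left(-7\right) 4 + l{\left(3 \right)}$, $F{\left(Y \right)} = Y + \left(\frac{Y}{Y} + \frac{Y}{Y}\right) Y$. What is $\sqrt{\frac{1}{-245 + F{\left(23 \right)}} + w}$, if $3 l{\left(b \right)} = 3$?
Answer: $\frac{i \sqrt{60027}}{44} \approx 5.5683 i$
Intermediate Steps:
$l{\left(b \right)} = 1$ ($l{\left(b \right)} = \frac{1}{3} \cdot 3 = 1$)
$F{\left(Y \right)} = 3 Y$ ($F{\left(Y \right)} = Y + \left(1 + 1\right) Y = Y + 2 Y = 3 Y$)
$w = -31$ ($w = -4 + \left(\left(-7\right) 4 + 1\right) = -4 + \left(-28 + 1\right) = -4 - 27 = -31$)
$\sqrt{\frac{1}{-245 + F{\left(23 \right)}} + w} = \sqrt{\frac{1}{-245 + 3 \cdot 23} - 31} = \sqrt{\frac{1}{-245 + 69} - 31} = \sqrt{\frac{1}{-176} - 31} = \sqrt{- \frac{1}{176} - 31} = \sqrt{- \frac{5457}{176}} = \frac{i \sqrt{60027}}{44}$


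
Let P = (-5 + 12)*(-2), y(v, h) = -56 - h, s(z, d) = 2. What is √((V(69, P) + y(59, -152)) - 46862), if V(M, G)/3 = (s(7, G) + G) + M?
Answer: I*√46595 ≈ 215.86*I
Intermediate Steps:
P = -14 (P = 7*(-2) = -14)
V(M, G) = 6 + 3*G + 3*M (V(M, G) = 3*((2 + G) + M) = 3*(2 + G + M) = 6 + 3*G + 3*M)
√((V(69, P) + y(59, -152)) - 46862) = √(((6 + 3*(-14) + 3*69) + (-56 - 1*(-152))) - 46862) = √(((6 - 42 + 207) + (-56 + 152)) - 46862) = √((171 + 96) - 46862) = √(267 - 46862) = √(-46595) = I*√46595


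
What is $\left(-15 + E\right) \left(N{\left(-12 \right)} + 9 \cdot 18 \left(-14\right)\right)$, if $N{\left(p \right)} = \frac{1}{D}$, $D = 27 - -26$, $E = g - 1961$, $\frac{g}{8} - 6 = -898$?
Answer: $\frac{1095289736}{53} \approx 2.0666 \cdot 10^{7}$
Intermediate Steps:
$g = -7136$ ($g = 48 + 8 \left(-898\right) = 48 - 7184 = -7136$)
$E = -9097$ ($E = -7136 - 1961 = -9097$)
$D = 53$ ($D = 27 + 26 = 53$)
$N{\left(p \right)} = \frac{1}{53}$
$\left(-15 + E\right) \left(N{\left(-12 \right)} + 9 \cdot 18 \left(-14\right)\right) = \left(-15 - 9097\right) \left(\frac{1}{53} + 9 \cdot 18 \left(-14\right)\right) = - 9112 \left(\frac{1}{53} + 162 \left(-14\right)\right) = - 9112 \left(\frac{1}{53} - 2268\right) = \left(-9112\right) \left(- \frac{120203}{53}\right) = \frac{1095289736}{53}$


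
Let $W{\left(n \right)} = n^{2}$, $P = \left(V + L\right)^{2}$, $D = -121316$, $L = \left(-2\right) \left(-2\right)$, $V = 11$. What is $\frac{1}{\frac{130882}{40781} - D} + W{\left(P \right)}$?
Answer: $\frac{250468133114531}{4947518678} \approx 50625.0$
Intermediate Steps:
$L = 4$
$P = 225$ ($P = \left(11 + 4\right)^{2} = 15^{2} = 225$)
$\frac{1}{\frac{130882}{40781} - D} + W{\left(P \right)} = \frac{1}{\frac{130882}{40781} - -121316} + 225^{2} = \frac{1}{130882 \cdot \frac{1}{40781} + 121316} + 50625 = \frac{1}{\frac{130882}{40781} + 121316} + 50625 = \frac{1}{\frac{4947518678}{40781}} + 50625 = \frac{40781}{4947518678} + 50625 = \frac{250468133114531}{4947518678}$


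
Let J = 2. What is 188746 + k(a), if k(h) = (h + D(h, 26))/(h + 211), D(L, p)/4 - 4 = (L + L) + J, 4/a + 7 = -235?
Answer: 4818499520/25529 ≈ 1.8875e+5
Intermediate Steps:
a = -2/121 (a = 4/(-7 - 235) = 4/(-242) = 4*(-1/242) = -2/121 ≈ -0.016529)
D(L, p) = 24 + 8*L (D(L, p) = 16 + 4*((L + L) + 2) = 16 + 4*(2*L + 2) = 16 + 4*(2 + 2*L) = 16 + (8 + 8*L) = 24 + 8*L)
k(h) = (24 + 9*h)/(211 + h) (k(h) = (h + (24 + 8*h))/(h + 211) = (24 + 9*h)/(211 + h))
188746 + k(a) = 188746 + 3*(8 + 3*(-2/121))/(211 - 2/121) = 188746 + 3*(8 - 6/121)/(25529/121) = 188746 + 3*(121/25529)*(962/121) = 188746 + 2886/25529 = 4818499520/25529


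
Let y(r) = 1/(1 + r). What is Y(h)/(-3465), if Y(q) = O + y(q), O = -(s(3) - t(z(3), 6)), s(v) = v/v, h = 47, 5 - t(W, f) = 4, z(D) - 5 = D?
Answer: -1/166320 ≈ -6.0125e-6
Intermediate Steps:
z(D) = 5 + D
t(W, f) = 1 (t(W, f) = 5 - 1*4 = 5 - 4 = 1)
s(v) = 1
O = 0 (O = -(1 - 1*1) = -(1 - 1) = -1*0 = 0)
Y(q) = 1/(1 + q) (Y(q) = 0 + 1/(1 + q) = 1/(1 + q))
Y(h)/(-3465) = 1/((1 + 47)*(-3465)) = -1/3465/48 = (1/48)*(-1/3465) = -1/166320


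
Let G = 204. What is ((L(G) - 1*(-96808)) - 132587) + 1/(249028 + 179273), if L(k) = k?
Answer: -15236808074/428301 ≈ -35575.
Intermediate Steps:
((L(G) - 1*(-96808)) - 132587) + 1/(249028 + 179273) = ((204 - 1*(-96808)) - 132587) + 1/(249028 + 179273) = ((204 + 96808) - 132587) + 1/428301 = (97012 - 132587) + 1/428301 = -35575 + 1/428301 = -15236808074/428301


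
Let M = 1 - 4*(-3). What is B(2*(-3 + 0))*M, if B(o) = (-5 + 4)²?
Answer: 13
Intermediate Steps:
B(o) = 1 (B(o) = (-1)² = 1)
M = 13 (M = 1 + 12 = 13)
B(2*(-3 + 0))*M = 1*13 = 13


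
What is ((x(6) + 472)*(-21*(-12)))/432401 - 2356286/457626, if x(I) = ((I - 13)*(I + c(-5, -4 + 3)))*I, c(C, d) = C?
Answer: -484636034663/98938970013 ≈ -4.8983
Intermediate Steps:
x(I) = I*(-13 + I)*(-5 + I) (x(I) = ((I - 13)*(I - 5))*I = ((-13 + I)*(-5 + I))*I = I*(-13 + I)*(-5 + I))
((x(6) + 472)*(-21*(-12)))/432401 - 2356286/457626 = ((6*(65 + 6**2 - 18*6) + 472)*(-21*(-12)))/432401 - 2356286/457626 = ((6*(65 + 36 - 108) + 472)*252)*(1/432401) - 2356286*1/457626 = ((6*(-7) + 472)*252)*(1/432401) - 1178143/228813 = ((-42 + 472)*252)*(1/432401) - 1178143/228813 = (430*252)*(1/432401) - 1178143/228813 = 108360*(1/432401) - 1178143/228813 = 108360/432401 - 1178143/228813 = -484636034663/98938970013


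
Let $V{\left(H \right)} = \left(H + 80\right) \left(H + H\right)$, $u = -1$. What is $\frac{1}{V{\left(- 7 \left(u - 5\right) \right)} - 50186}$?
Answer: $- \frac{1}{39938} \approx -2.5039 \cdot 10^{-5}$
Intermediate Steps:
$V{\left(H \right)} = 2 H \left(80 + H\right)$ ($V{\left(H \right)} = \left(80 + H\right) 2 H = 2 H \left(80 + H\right)$)
$\frac{1}{V{\left(- 7 \left(u - 5\right) \right)} - 50186} = \frac{1}{2 \left(- 7 \left(-1 - 5\right)\right) \left(80 - 7 \left(-1 - 5\right)\right) - 50186} = \frac{1}{2 \left(\left(-7\right) \left(-6\right)\right) \left(80 - -42\right) - 50186} = \frac{1}{2 \cdot 42 \left(80 + 42\right) - 50186} = \frac{1}{2 \cdot 42 \cdot 122 - 50186} = \frac{1}{10248 - 50186} = \frac{1}{-39938} = - \frac{1}{39938}$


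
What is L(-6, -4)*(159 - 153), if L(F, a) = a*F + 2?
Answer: 156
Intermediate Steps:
L(F, a) = 2 + F*a (L(F, a) = F*a + 2 = 2 + F*a)
L(-6, -4)*(159 - 153) = (2 - 6*(-4))*(159 - 153) = (2 + 24)*6 = 26*6 = 156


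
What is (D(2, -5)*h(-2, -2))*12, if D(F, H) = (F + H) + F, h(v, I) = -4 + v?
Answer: 72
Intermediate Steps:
D(F, H) = H + 2*F
(D(2, -5)*h(-2, -2))*12 = ((-5 + 2*2)*(-4 - 2))*12 = ((-5 + 4)*(-6))*12 = -1*(-6)*12 = 6*12 = 72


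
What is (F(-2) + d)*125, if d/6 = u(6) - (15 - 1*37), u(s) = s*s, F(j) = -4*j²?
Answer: 41500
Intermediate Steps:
u(s) = s²
d = 348 (d = 6*(6² - (15 - 1*37)) = 6*(36 - (15 - 37)) = 6*(36 - 1*(-22)) = 6*(36 + 22) = 6*58 = 348)
(F(-2) + d)*125 = (-4*(-2)² + 348)*125 = (-4*4 + 348)*125 = (-16 + 348)*125 = 332*125 = 41500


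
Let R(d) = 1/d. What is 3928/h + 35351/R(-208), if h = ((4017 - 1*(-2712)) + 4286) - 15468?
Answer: -32742948552/4453 ≈ -7.3530e+6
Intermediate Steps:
h = -4453 (h = ((4017 + 2712) + 4286) - 15468 = (6729 + 4286) - 15468 = 11015 - 15468 = -4453)
3928/h + 35351/R(-208) = 3928/(-4453) + 35351/(1/(-208)) = 3928*(-1/4453) + 35351/(-1/208) = -3928/4453 + 35351*(-208) = -3928/4453 - 7353008 = -32742948552/4453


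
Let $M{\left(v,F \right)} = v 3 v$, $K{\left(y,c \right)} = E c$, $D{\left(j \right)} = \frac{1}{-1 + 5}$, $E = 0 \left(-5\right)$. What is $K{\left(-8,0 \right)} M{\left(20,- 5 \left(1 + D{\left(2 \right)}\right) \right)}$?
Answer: $0$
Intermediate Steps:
$E = 0$
$D{\left(j \right)} = \frac{1}{4}$
$K{\left(y,c \right)} = 0$ ($K{\left(y,c \right)} = 0 c = 0$)
$M{\left(v,F \right)} = 3 v^{2}$ ($M{\left(v,F \right)} = 3 v v = 3 v^{2}$)
$K{\left(-8,0 \right)} M{\left(20,- 5 \left(1 + D{\left(2 \right)}\right) \right)} = 0 \cdot 3 \cdot 20^{2} = 0 \cdot 3 \cdot 400 = 0 \cdot 1200 = 0$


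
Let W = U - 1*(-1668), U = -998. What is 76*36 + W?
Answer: 3406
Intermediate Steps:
W = 670 (W = -998 - 1*(-1668) = -998 + 1668 = 670)
76*36 + W = 76*36 + 670 = 2736 + 670 = 3406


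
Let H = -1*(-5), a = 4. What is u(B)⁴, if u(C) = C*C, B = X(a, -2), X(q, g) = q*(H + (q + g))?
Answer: 377801998336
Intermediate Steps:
H = 5
X(q, g) = q*(5 + g + q) (X(q, g) = q*(5 + (q + g)) = q*(5 + (g + q)) = q*(5 + g + q))
B = 28 (B = 4*(5 - 2 + 4) = 4*7 = 28)
u(C) = C²
u(B)⁴ = (28²)⁴ = 784⁴ = 377801998336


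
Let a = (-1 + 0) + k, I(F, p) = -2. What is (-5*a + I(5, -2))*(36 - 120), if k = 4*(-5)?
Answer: -8652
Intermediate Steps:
k = -20
a = -21 (a = (-1 + 0) - 20 = -1 - 20 = -21)
(-5*a + I(5, -2))*(36 - 120) = (-5*(-21) - 2)*(36 - 120) = (105 - 2)*(-84) = 103*(-84) = -8652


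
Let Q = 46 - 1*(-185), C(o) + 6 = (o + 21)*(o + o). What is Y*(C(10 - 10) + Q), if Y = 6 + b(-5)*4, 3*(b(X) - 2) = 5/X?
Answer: 2850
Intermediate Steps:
C(o) = -6 + 2*o*(21 + o) (C(o) = -6 + (o + 21)*(o + o) = -6 + (21 + o)*(2*o) = -6 + 2*o*(21 + o))
b(X) = 2 + 5/(3*X) (b(X) = 2 + (5/X)/3 = 2 + 5/(3*X))
Y = 38/3 (Y = 6 + (2 + (5/3)/(-5))*4 = 6 + (2 + (5/3)*(-1/5))*4 = 6 + (2 - 1/3)*4 = 6 + (5/3)*4 = 6 + 20/3 = 38/3 ≈ 12.667)
Q = 231 (Q = 46 + 185 = 231)
Y*(C(10 - 10) + Q) = 38*((-6 + 2*(10 - 10)**2 + 42*(10 - 10)) + 231)/3 = 38*((-6 + 2*0**2 + 42*0) + 231)/3 = 38*((-6 + 2*0 + 0) + 231)/3 = 38*((-6 + 0 + 0) + 231)/3 = 38*(-6 + 231)/3 = (38/3)*225 = 2850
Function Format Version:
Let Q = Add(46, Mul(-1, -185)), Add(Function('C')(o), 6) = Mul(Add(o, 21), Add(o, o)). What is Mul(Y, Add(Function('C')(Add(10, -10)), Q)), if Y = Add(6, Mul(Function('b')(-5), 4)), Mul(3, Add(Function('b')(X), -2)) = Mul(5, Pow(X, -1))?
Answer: 2850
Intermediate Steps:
Function('C')(o) = Add(-6, Mul(2, o, Add(21, o))) (Function('C')(o) = Add(-6, Mul(Add(o, 21), Add(o, o))) = Add(-6, Mul(Add(21, o), Mul(2, o))) = Add(-6, Mul(2, o, Add(21, o))))
Function('b')(X) = Add(2, Mul(Rational(5, 3), Pow(X, -1))) (Function('b')(X) = Add(2, Mul(Rational(1, 3), Mul(5, Pow(X, -1)))) = Add(2, Mul(Rational(5, 3), Pow(X, -1))))
Y = Rational(38, 3) (Y = Add(6, Mul(Add(2, Mul(Rational(5, 3), Pow(-5, -1))), 4)) = Add(6, Mul(Add(2, Mul(Rational(5, 3), Rational(-1, 5))), 4)) = Add(6, Mul(Add(2, Rational(-1, 3)), 4)) = Add(6, Mul(Rational(5, 3), 4)) = Add(6, Rational(20, 3)) = Rational(38, 3) ≈ 12.667)
Q = 231 (Q = Add(46, 185) = 231)
Mul(Y, Add(Function('C')(Add(10, -10)), Q)) = Mul(Rational(38, 3), Add(Add(-6, Mul(2, Pow(Add(10, -10), 2)), Mul(42, Add(10, -10))), 231)) = Mul(Rational(38, 3), Add(Add(-6, Mul(2, Pow(0, 2)), Mul(42, 0)), 231)) = Mul(Rational(38, 3), Add(Add(-6, Mul(2, 0), 0), 231)) = Mul(Rational(38, 3), Add(Add(-6, 0, 0), 231)) = Mul(Rational(38, 3), Add(-6, 231)) = Mul(Rational(38, 3), 225) = 2850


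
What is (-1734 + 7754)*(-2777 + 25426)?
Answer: 136346980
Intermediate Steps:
(-1734 + 7754)*(-2777 + 25426) = 6020*22649 = 136346980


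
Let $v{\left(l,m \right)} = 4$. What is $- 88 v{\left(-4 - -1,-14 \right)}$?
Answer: $-352$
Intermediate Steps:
$- 88 v{\left(-4 - -1,-14 \right)} = \left(-88\right) 4 = -352$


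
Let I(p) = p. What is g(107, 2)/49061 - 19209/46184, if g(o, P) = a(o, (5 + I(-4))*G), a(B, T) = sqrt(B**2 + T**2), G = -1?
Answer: -19209/46184 + 5*sqrt(458)/49061 ≈ -0.41374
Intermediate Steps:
g(o, P) = sqrt(1 + o**2) (g(o, P) = sqrt(o**2 + ((5 - 4)*(-1))**2) = sqrt(o**2 + (1*(-1))**2) = sqrt(o**2 + (-1)**2) = sqrt(o**2 + 1) = sqrt(1 + o**2))
g(107, 2)/49061 - 19209/46184 = sqrt(1 + 107**2)/49061 - 19209/46184 = sqrt(1 + 11449)*(1/49061) - 19209*1/46184 = sqrt(11450)*(1/49061) - 19209/46184 = (5*sqrt(458))*(1/49061) - 19209/46184 = 5*sqrt(458)/49061 - 19209/46184 = -19209/46184 + 5*sqrt(458)/49061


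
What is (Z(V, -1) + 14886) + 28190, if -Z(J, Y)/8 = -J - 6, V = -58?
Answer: 42660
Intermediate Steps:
Z(J, Y) = 48 + 8*J (Z(J, Y) = -8*(-J - 6) = -8*(-6 - J) = 48 + 8*J)
(Z(V, -1) + 14886) + 28190 = ((48 + 8*(-58)) + 14886) + 28190 = ((48 - 464) + 14886) + 28190 = (-416 + 14886) + 28190 = 14470 + 28190 = 42660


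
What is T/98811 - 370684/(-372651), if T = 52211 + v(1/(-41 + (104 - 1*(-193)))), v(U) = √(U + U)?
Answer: 18694712695/12274005987 + √2/1580976 ≈ 1.5231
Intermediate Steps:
v(U) = √2*√U (v(U) = √(2*U) = √2*√U)
T = 52211 + √2/16 (T = 52211 + √2*√(1/(-41 + (104 - 1*(-193)))) = 52211 + √2*√(1/(-41 + (104 + 193))) = 52211 + √2*√(1/(-41 + 297)) = 52211 + √2*√(1/256) = 52211 + √2*(1/16) = 52211 + √2/16 ≈ 52211.)
T/98811 - 370684/(-372651) = (52211 + √2/16)/98811 - 370684/(-372651) = (52211 + √2/16)*(1/98811) - 370684*(-1/372651) = (52211/98811 + √2/1580976) + 370684/372651 = 18694712695/12274005987 + √2/1580976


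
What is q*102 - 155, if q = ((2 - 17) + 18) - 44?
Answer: -4337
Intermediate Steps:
q = -41 (q = (-15 + 18) - 44 = 3 - 44 = -41)
q*102 - 155 = -41*102 - 155 = -4182 - 155 = -4337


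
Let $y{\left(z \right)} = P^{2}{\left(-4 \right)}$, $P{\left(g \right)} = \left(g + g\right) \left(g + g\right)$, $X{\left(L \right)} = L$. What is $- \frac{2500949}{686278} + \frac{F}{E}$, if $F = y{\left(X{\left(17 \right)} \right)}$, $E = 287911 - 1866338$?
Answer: $- \frac{127431497481}{34943216926} \approx -3.6468$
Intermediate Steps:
$E = -1578427$ ($E = 287911 - 1866338 = -1578427$)
$P{\left(g \right)} = 4 g^{2}$ ($P{\left(g \right)} = 2 g 2 g = 4 g^{2}$)
$y{\left(z \right)} = 4096$ ($y{\left(z \right)} = \left(4 \left(-4\right)^{2}\right)^{2} = \left(4 \cdot 16\right)^{2} = 64^{2} = 4096$)
$F = 4096$
$- \frac{2500949}{686278} + \frac{F}{E} = - \frac{2500949}{686278} + \frac{4096}{-1578427} = \left(-2500949\right) \frac{1}{686278} + 4096 \left(- \frac{1}{1578427}\right) = - \frac{2500949}{686278} - \frac{4096}{1578427} = - \frac{127431497481}{34943216926}$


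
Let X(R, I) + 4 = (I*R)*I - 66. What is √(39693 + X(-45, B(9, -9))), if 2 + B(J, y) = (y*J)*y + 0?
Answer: I*√23744182 ≈ 4872.8*I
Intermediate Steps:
B(J, y) = -2 + J*y² (B(J, y) = -2 + ((y*J)*y + 0) = -2 + ((J*y)*y + 0) = -2 + (J*y² + 0) = -2 + J*y²)
X(R, I) = -70 + R*I² (X(R, I) = -4 + ((I*R)*I - 66) = -4 + (R*I² - 66) = -4 + (-66 + R*I²) = -70 + R*I²)
√(39693 + X(-45, B(9, -9))) = √(39693 + (-70 - 45*(-2 + 9*(-9)²)²)) = √(39693 + (-70 - 45*(-2 + 9*81)²)) = √(39693 + (-70 - 45*(-2 + 729)²)) = √(39693 + (-70 - 45*727²)) = √(39693 + (-70 - 45*528529)) = √(39693 + (-70 - 23783805)) = √(39693 - 23783875) = √(-23744182) = I*√23744182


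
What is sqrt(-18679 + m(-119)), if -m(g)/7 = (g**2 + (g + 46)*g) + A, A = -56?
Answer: I*sqrt(178223) ≈ 422.16*I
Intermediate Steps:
m(g) = 392 - 7*g**2 - 7*g*(46 + g) (m(g) = -7*((g**2 + (g + 46)*g) - 56) = -7*((g**2 + (46 + g)*g) - 56) = -7*((g**2 + g*(46 + g)) - 56) = -7*(-56 + g**2 + g*(46 + g)) = 392 - 7*g**2 - 7*g*(46 + g))
sqrt(-18679 + m(-119)) = sqrt(-18679 + (392 - 322*(-119) - 14*(-119)**2)) = sqrt(-18679 + (392 + 38318 - 14*14161)) = sqrt(-18679 + (392 + 38318 - 198254)) = sqrt(-18679 - 159544) = sqrt(-178223) = I*sqrt(178223)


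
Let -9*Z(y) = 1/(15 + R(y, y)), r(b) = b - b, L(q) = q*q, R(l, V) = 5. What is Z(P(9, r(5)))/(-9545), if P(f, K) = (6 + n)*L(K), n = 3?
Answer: 1/1718100 ≈ 5.8204e-7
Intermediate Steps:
L(q) = q²
r(b) = 0
P(f, K) = 9*K² (P(f, K) = (6 + 3)*K² = 9*K²)
Z(y) = -1/180 (Z(y) = -1/(9*(15 + 5)) = -⅑/20 = -⅑*1/20 = -1/180)
Z(P(9, r(5)))/(-9545) = -1/180/(-9545) = -1/180*(-1/9545) = 1/1718100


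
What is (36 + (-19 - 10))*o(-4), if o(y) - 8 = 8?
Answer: 112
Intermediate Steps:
o(y) = 16 (o(y) = 8 + 8 = 16)
(36 + (-19 - 10))*o(-4) = (36 + (-19 - 10))*16 = (36 - 29)*16 = 7*16 = 112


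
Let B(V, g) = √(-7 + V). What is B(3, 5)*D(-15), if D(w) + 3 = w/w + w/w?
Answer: -2*I ≈ -2.0*I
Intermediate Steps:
D(w) = -1 (D(w) = -3 + (w/w + w/w) = -3 + (1 + 1) = -3 + 2 = -1)
B(3, 5)*D(-15) = √(-7 + 3)*(-1) = √(-4)*(-1) = (2*I)*(-1) = -2*I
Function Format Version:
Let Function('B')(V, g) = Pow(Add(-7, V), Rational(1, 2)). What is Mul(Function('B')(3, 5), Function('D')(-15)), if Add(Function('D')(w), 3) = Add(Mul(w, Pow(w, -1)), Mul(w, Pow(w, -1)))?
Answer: Mul(-2, I) ≈ Mul(-2.0000, I)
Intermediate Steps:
Function('D')(w) = -1 (Function('D')(w) = Add(-3, Add(Mul(w, Pow(w, -1)), Mul(w, Pow(w, -1)))) = Add(-3, Add(1, 1)) = Add(-3, 2) = -1)
Mul(Function('B')(3, 5), Function('D')(-15)) = Mul(Pow(Add(-7, 3), Rational(1, 2)), -1) = Mul(Pow(-4, Rational(1, 2)), -1) = Mul(Mul(2, I), -1) = Mul(-2, I)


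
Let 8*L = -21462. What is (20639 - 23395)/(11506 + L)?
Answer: -11024/35293 ≈ -0.31236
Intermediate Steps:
L = -10731/4 (L = (⅛)*(-21462) = -10731/4 ≈ -2682.8)
(20639 - 23395)/(11506 + L) = (20639 - 23395)/(11506 - 10731/4) = -2756/35293/4 = -2756*4/35293 = -11024/35293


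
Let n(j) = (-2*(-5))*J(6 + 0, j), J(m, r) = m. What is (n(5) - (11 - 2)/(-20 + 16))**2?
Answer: 62001/16 ≈ 3875.1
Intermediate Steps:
n(j) = 60 (n(j) = (-2*(-5))*(6 + 0) = 10*6 = 60)
(n(5) - (11 - 2)/(-20 + 16))**2 = (60 - (11 - 2)/(-20 + 16))**2 = (60 - 9/(-4))**2 = (60 - 9*(-1)/4)**2 = (60 - 1*(-9/4))**2 = (60 + 9/4)**2 = (249/4)**2 = 62001/16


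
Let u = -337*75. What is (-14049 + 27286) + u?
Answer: -12038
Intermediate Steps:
u = -25275
(-14049 + 27286) + u = (-14049 + 27286) - 25275 = 13237 - 25275 = -12038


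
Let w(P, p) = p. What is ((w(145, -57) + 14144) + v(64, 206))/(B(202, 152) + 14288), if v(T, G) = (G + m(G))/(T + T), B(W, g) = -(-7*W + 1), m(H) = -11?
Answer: 1803331/2009728 ≈ 0.89730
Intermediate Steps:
B(W, g) = -1 + 7*W (B(W, g) = -(1 - 7*W) = -1 + 7*W)
v(T, G) = (-11 + G)/(2*T) (v(T, G) = (G - 11)/(T + T) = (-11 + G)/((2*T)) = (-11 + G)*(1/(2*T)) = (-11 + G)/(2*T))
((w(145, -57) + 14144) + v(64, 206))/(B(202, 152) + 14288) = ((-57 + 14144) + (1/2)*(-11 + 206)/64)/((-1 + 7*202) + 14288) = (14087 + (1/2)*(1/64)*195)/((-1 + 1414) + 14288) = (14087 + 195/128)/(1413 + 14288) = (1803331/128)/15701 = (1803331/128)*(1/15701) = 1803331/2009728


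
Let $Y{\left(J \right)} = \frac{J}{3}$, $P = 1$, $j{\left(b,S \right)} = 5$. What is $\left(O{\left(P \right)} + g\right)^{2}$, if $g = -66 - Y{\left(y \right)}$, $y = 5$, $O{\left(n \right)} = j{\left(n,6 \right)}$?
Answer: $\frac{35344}{9} \approx 3927.1$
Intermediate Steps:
$O{\left(n \right)} = 5$
$Y{\left(J \right)} = \frac{J}{3}$ ($Y{\left(J \right)} = J \frac{1}{3} = \frac{J}{3}$)
$g = - \frac{203}{3}$ ($g = -66 - \frac{1}{3} \cdot 5 = -66 - \frac{5}{3} = - \frac{203}{3} \approx -67.667$)
$\left(O{\left(P \right)} + g\right)^{2} = \left(5 - \frac{203}{3}\right)^{2} = \left(- \frac{188}{3}\right)^{2} = \frac{35344}{9}$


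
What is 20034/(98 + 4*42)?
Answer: 1431/19 ≈ 75.316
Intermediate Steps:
20034/(98 + 4*42) = 20034/(98 + 168) = 20034/266 = 20034*(1/266) = 1431/19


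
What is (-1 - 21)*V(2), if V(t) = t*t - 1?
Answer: -66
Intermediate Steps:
V(t) = -1 + t**2 (V(t) = t**2 - 1 = -1 + t**2)
(-1 - 21)*V(2) = (-1 - 21)*(-1 + 2**2) = -22*(-1 + 4) = -22*3 = -66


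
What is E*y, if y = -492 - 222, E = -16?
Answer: 11424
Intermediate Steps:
y = -714
E*y = -16*(-714) = 11424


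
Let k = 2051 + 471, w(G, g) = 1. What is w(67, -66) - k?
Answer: -2521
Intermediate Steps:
k = 2522
w(67, -66) - k = 1 - 1*2522 = 1 - 2522 = -2521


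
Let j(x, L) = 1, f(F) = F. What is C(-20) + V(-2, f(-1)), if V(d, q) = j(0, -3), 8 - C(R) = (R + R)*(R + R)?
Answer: -1591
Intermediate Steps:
C(R) = 8 - 4*R**2 (C(R) = 8 - (R + R)*(R + R) = 8 - 2*R*2*R = 8 - 4*R**2)
V(d, q) = 1
C(-20) + V(-2, f(-1)) = (8 - 4*(-20)**2) + 1 = (8 - 4*400) + 1 = (8 - 1600) + 1 = -1592 + 1 = -1591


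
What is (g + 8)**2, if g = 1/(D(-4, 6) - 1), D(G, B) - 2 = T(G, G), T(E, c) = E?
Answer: 529/9 ≈ 58.778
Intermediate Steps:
D(G, B) = 2 + G
g = -1/3 (g = 1/((2 - 4) - 1) = 1/(-2 - 1) = 1/(-3) = -1/3 ≈ -0.33333)
(g + 8)**2 = (-1/3 + 8)**2 = (23/3)**2 = 529/9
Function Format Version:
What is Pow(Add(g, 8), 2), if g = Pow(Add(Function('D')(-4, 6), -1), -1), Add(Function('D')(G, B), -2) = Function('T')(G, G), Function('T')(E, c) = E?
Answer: Rational(529, 9) ≈ 58.778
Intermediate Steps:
Function('D')(G, B) = Add(2, G)
g = Rational(-1, 3) (g = Pow(Add(Add(2, -4), -1), -1) = Pow(Add(-2, -1), -1) = Pow(-3, -1) = Rational(-1, 3) ≈ -0.33333)
Pow(Add(g, 8), 2) = Pow(Add(Rational(-1, 3), 8), 2) = Pow(Rational(23, 3), 2) = Rational(529, 9)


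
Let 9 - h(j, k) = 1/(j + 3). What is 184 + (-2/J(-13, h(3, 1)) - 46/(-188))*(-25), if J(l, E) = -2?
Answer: 14371/94 ≈ 152.88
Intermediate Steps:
h(j, k) = 9 - 1/(3 + j) (h(j, k) = 9 - 1/(j + 3) = 9 - 1/(3 + j))
184 + (-2/J(-13, h(3, 1)) - 46/(-188))*(-25) = 184 + (-2/(-2) - 46/(-188))*(-25) = 184 + (-2*(-1/2) - 46*(-1/188))*(-25) = 184 + (1 + 23/94)*(-25) = 184 + (117/94)*(-25) = 184 - 2925/94 = 14371/94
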